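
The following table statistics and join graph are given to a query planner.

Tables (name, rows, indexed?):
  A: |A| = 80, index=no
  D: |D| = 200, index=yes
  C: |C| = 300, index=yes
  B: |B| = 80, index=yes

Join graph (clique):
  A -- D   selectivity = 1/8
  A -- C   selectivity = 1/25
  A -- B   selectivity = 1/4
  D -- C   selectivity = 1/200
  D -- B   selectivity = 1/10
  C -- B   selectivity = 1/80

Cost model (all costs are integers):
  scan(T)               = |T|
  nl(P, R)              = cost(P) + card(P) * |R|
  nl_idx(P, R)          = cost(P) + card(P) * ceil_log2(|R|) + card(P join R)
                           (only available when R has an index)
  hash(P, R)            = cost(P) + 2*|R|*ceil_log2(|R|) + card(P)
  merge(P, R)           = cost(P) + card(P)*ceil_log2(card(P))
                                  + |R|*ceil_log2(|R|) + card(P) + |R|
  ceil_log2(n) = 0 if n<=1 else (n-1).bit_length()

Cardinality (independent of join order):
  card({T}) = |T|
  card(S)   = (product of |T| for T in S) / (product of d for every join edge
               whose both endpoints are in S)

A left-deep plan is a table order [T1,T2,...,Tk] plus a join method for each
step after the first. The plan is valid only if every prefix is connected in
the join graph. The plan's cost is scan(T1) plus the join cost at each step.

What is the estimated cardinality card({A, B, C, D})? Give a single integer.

3

Tables in S: A(80), B(80), C(300), D(200)
Edges inside S: A-D(d=8), A-C(d=25), A-B(d=4), D-C(d=200), D-B(d=10), C-B(d=80)
numerator = 80 * 80 * 300 * 200 = 384000000
denominator = 8 * 25 * 4 * 200 * 10 * 80 = 128000000
card(S) = 384000000 / 128000000 = 3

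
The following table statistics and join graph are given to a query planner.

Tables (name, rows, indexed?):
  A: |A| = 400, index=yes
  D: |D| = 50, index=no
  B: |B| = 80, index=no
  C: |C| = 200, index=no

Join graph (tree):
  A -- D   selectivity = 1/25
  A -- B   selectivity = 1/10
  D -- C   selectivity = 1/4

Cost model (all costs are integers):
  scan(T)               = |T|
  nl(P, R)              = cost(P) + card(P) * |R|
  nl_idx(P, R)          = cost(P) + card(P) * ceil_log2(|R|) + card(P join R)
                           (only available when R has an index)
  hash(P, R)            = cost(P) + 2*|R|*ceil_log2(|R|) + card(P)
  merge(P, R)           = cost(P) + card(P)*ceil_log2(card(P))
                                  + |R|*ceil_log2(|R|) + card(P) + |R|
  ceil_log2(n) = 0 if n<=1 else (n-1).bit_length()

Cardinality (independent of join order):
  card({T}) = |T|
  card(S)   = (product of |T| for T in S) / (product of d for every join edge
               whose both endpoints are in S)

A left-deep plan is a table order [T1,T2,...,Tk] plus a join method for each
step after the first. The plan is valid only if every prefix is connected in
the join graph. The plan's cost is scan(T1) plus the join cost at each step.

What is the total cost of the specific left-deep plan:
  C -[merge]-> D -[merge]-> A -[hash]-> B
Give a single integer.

79970

step 1: scan C: cost=200, card=200
step 2: join D via merge
    card(P join D) = 200*50/(4) = 2500
    cost = 200 + 200*8 + 50*6 + 200 + 50 = 2350
step 3: join A via merge
    card(P join A) = 2500*400/(25) = 40000
    cost = 2350 + 2500*12 + 400*9 + 2500 + 400 = 38850
step 4: join B via hash
    card(P join B) = 40000*80/(10) = 320000
    cost = 38850 + 2*80*7 + 40000 = 79970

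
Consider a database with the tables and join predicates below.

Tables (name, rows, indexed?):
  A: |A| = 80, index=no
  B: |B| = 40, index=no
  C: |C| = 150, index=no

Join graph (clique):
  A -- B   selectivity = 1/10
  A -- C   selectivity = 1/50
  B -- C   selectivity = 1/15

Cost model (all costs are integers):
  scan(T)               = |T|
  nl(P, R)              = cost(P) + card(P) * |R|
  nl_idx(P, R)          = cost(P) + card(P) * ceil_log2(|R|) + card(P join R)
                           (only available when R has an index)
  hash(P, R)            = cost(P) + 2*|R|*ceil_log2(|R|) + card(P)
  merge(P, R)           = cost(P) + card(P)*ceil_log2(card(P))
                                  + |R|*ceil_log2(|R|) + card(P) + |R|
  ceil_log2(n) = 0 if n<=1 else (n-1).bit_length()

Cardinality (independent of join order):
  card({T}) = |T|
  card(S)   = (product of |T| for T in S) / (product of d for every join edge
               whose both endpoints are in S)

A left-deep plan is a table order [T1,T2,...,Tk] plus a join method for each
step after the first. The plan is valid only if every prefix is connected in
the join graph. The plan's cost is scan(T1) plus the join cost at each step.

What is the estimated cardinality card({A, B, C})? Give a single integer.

64

Tables in S: A(80), B(40), C(150)
Edges inside S: A-B(d=10), A-C(d=50), B-C(d=15)
numerator = 80 * 40 * 150 = 480000
denominator = 10 * 50 * 15 = 7500
card(S) = 480000 / 7500 = 64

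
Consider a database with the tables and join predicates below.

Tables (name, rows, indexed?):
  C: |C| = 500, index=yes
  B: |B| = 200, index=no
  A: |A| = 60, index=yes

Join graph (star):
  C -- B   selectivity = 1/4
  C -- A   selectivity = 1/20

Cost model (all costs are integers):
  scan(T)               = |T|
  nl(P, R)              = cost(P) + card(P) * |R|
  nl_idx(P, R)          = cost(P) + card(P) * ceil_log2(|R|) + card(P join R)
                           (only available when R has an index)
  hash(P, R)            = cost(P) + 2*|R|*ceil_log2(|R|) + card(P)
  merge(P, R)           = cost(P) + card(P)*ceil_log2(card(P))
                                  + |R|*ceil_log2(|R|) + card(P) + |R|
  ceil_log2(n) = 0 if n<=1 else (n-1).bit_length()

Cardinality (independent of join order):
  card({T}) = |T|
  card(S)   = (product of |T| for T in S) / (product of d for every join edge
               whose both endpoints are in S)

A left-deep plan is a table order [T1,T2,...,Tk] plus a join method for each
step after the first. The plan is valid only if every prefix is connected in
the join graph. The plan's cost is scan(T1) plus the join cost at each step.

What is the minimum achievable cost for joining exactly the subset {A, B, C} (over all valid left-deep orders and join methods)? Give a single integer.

6420

Selinger DP over subsets of {A,B,C}:
  {C}: scan cost=500, card=500
  {B}: scan cost=200, card=200
  {A}: scan cost=60, card=60
  {BC}: card=25000; try (B,hash)→4200, (C,merge)→7000, (B,merge)→7300, (C,hash)→9400, (C,nl_idx)→27000, (C,nl)→100200 …(+1); best=4200 via (B,hash)
  {AC}: card=1500; try (A,hash)→1720, (C,nl_idx)→2100, (A,nl_idx)→5000, (C,merge)→5480, (A,merge)→5920, (C,hash)→9120 …(+2); best=1720 via (A,hash)
  {ABC}: card=75000; try (B,hash)→6420, (B,merge)→21520, (A,hash)→29920, (A,nl_idx)→229200, (B,nl)→301720, (A,merge)→404620 …(+1); best=6420 via (B,hash)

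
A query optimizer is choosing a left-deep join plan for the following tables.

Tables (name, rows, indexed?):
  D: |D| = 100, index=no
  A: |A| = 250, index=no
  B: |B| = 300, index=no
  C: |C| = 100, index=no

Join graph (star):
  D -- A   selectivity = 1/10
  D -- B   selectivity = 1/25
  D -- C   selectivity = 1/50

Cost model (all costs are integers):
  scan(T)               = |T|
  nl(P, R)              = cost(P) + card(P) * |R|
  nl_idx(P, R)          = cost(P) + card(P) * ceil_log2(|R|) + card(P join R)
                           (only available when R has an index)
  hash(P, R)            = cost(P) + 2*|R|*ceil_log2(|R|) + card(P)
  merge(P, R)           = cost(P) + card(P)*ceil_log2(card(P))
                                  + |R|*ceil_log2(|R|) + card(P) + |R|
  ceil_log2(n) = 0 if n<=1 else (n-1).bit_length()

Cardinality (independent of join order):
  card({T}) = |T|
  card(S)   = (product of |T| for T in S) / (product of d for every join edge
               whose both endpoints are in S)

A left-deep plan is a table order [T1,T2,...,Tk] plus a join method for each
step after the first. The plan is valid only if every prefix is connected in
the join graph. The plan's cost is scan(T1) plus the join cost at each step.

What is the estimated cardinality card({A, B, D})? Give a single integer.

30000

Tables in S: A(250), B(300), D(100)
Edges inside S: D-A(d=10), D-B(d=25)
numerator = 250 * 300 * 100 = 7500000
denominator = 10 * 25 = 250
card(S) = 7500000 / 250 = 30000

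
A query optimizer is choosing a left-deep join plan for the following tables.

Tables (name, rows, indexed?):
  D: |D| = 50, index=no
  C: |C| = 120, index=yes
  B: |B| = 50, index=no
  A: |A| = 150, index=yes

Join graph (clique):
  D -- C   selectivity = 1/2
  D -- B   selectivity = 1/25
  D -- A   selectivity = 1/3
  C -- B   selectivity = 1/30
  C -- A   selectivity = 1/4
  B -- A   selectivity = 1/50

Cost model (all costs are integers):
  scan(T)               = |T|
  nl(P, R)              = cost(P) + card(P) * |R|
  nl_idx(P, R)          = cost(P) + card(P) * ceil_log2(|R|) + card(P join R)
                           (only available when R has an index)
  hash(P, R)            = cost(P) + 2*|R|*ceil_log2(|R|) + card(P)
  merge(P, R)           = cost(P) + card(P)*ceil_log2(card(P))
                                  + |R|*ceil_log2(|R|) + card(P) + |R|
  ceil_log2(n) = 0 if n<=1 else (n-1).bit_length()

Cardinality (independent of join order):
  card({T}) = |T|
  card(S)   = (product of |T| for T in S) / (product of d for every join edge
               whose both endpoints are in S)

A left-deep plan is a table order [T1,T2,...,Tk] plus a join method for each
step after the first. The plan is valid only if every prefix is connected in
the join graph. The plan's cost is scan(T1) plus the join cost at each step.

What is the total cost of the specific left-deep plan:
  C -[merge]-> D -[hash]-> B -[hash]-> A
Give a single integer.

step 1: scan C: cost=120, card=120
step 2: join D via merge
    card(P join D) = 120*50/(2) = 3000
    cost = 120 + 120*7 + 50*6 + 120 + 50 = 1430
step 3: join B via hash
    card(P join B) = 3000*50/(25*30) = 200
    cost = 1430 + 2*50*6 + 3000 = 5030
step 4: join A via hash
    card(P join A) = 200*150/(3*4*50) = 50
    cost = 5030 + 2*150*8 + 200 = 7630

7630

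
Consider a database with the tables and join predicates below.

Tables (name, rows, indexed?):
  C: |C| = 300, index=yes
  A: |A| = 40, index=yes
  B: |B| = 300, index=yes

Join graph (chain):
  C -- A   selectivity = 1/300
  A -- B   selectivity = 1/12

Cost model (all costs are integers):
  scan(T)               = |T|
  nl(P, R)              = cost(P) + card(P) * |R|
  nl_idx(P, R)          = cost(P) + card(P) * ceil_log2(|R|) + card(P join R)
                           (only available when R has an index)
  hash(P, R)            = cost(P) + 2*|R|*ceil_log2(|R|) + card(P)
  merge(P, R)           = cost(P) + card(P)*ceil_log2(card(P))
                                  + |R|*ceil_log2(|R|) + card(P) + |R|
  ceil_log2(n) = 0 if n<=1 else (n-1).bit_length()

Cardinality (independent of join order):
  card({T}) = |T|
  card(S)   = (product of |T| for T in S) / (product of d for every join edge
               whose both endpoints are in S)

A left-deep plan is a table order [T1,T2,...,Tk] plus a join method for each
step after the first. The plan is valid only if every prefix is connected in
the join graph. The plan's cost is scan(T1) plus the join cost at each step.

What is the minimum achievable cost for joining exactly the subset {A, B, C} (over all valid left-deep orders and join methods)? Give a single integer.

1800

Selinger DP over subsets of {A,B,C}:
  {C}: scan cost=300, card=300
  {A}: scan cost=40, card=40
  {B}: scan cost=300, card=300
  {AC}: card=40; try (C,nl_idx)→440, (A,hash)→1080, (A,nl_idx)→2140, (C,merge)→3320, (A,merge)→3580, (C,hash)→5480 …(+2); best=440 via (C,nl_idx)
  {AB}: card=1000; try (A,hash)→1080, (B,nl_idx)→1400, (A,nl_idx)→3100, (B,merge)→3320, (A,merge)→3580, (B,hash)→5480 …(+2); best=1080 via (A,hash)
  {ABC}: card=1000; try (B,nl_idx)→1800, (B,merge)→3720, (B,hash)→5880, (C,hash)→7480, (C,nl_idx)→11080, (B,nl)→12440 …(+2); best=1800 via (B,nl_idx)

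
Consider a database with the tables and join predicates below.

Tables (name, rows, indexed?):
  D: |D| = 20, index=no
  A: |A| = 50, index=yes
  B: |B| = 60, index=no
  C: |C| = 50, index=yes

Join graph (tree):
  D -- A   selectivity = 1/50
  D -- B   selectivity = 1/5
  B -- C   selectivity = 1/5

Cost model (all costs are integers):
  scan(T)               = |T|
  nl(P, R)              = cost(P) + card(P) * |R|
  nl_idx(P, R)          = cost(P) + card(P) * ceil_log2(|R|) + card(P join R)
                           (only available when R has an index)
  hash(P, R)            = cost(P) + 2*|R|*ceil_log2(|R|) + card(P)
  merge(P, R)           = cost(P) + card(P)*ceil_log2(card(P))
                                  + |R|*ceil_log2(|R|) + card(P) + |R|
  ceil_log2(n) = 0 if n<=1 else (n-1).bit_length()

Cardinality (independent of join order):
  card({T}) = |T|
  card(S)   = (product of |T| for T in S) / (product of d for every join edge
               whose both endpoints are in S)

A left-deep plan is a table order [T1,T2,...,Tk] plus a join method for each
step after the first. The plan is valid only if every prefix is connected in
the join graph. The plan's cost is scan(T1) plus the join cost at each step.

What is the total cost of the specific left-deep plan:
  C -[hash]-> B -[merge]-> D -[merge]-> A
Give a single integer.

step 1: scan C: cost=50, card=50
step 2: join B via hash
    card(P join B) = 50*60/(5) = 600
    cost = 50 + 2*60*6 + 50 = 820
step 3: join D via merge
    card(P join D) = 600*20/(5) = 2400
    cost = 820 + 600*10 + 20*5 + 600 + 20 = 7540
step 4: join A via merge
    card(P join A) = 2400*50/(50) = 2400
    cost = 7540 + 2400*12 + 50*6 + 2400 + 50 = 39090

39090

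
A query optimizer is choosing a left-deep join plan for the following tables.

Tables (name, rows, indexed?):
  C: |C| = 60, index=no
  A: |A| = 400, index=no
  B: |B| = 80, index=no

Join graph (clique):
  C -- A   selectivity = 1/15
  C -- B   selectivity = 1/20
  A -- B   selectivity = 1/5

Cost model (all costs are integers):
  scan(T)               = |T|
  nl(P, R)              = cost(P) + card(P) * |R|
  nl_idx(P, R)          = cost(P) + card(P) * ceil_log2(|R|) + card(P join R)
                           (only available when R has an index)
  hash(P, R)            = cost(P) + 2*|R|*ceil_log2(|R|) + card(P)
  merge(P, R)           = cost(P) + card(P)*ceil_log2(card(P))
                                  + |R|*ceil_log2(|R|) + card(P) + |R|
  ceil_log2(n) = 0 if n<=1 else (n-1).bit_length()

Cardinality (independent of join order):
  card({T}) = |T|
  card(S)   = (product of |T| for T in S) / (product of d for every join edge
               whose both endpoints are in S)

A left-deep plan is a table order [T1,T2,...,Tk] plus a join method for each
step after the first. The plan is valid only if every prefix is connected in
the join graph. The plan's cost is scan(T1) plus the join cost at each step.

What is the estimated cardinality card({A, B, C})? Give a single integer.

Tables in S: A(400), B(80), C(60)
Edges inside S: C-A(d=15), C-B(d=20), A-B(d=5)
numerator = 400 * 80 * 60 = 1920000
denominator = 15 * 20 * 5 = 1500
card(S) = 1920000 / 1500 = 1280

1280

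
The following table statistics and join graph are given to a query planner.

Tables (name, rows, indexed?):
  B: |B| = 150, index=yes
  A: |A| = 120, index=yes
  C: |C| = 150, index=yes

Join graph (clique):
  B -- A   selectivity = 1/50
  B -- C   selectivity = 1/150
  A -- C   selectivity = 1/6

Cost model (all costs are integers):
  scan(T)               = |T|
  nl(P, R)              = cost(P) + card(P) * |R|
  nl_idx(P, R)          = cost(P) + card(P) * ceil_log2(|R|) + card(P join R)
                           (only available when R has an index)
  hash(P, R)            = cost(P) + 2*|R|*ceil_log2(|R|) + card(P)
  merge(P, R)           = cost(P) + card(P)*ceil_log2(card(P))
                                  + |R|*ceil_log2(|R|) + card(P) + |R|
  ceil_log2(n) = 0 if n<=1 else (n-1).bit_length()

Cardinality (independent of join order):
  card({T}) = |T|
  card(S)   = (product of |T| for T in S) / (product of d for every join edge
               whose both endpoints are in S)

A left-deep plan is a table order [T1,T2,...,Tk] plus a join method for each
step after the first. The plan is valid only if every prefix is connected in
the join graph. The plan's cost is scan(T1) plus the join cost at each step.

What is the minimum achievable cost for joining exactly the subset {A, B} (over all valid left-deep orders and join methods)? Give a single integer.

Selinger DP over subsets of {A,B}:
  {B}: scan cost=150, card=150
  {A}: scan cost=120, card=120
  {AB}: card=360; try (B,nl_idx)→1440, (A,nl_idx)→1560, (A,hash)→1980, (B,merge)→2430, (A,merge)→2460, (B,hash)→2640 …(+2); best=1440 via (B,nl_idx)

1440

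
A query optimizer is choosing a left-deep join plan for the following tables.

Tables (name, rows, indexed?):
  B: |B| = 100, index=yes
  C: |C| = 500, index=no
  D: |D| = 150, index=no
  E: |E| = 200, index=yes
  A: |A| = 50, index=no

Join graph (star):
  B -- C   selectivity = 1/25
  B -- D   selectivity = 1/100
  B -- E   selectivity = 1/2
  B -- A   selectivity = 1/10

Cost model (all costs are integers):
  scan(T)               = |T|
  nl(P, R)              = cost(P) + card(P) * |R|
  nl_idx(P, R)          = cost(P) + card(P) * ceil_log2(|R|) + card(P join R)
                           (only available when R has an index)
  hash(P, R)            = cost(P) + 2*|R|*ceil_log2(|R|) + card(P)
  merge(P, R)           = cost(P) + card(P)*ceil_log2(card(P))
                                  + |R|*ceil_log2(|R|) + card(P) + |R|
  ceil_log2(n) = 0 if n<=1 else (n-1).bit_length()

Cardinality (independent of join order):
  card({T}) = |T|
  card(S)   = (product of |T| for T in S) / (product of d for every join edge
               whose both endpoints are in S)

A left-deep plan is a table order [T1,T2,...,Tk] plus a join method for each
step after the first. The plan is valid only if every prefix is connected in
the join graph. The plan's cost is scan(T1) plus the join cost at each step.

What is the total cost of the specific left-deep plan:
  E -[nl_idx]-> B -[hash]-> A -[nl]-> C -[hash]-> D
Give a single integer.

step 1: scan E: cost=200, card=200
step 2: join B via nl_idx
    card(P join B) = 200*100/(2) = 10000
    cost = 200 + 200*7 + 10000 = 11600
step 3: join A via hash
    card(P join A) = 10000*50/(10) = 50000
    cost = 11600 + 2*50*6 + 10000 = 22200
step 4: join C via nl
    card(P join C) = 50000*500/(25) = 1000000
    cost = 22200 + 50000*500 = 25022200
step 5: join D via hash
    card(P join D) = 1000000*150/(100) = 1500000
    cost = 25022200 + 2*150*8 + 1000000 = 26024600

26024600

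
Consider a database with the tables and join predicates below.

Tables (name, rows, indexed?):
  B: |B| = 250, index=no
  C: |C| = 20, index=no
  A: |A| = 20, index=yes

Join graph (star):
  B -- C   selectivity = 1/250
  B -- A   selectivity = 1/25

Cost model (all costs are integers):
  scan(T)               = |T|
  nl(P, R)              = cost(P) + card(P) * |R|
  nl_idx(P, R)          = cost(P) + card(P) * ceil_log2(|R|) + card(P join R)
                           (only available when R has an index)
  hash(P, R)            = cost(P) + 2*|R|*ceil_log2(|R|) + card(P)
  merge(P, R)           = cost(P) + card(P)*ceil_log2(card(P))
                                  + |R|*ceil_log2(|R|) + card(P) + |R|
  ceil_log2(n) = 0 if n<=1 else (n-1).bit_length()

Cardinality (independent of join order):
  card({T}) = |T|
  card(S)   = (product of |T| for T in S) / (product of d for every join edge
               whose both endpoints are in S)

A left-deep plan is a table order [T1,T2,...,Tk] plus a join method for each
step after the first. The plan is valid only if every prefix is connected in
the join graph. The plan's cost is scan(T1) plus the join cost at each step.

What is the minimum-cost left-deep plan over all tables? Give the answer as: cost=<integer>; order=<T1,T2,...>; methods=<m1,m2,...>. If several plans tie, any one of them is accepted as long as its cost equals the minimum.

cost=816; order=B,C,A; methods=hash,nl_idx

Selinger DP (subsets sized 1..n):
  {B}: scan cost=250, card=250
  {C}: scan cost=20, card=20
  {A}: scan cost=20, card=20
  {BC}: card=20; try (C,hash)→700, (B,merge)→2390, (C,merge)→2620, (B,hash)→4040, (B,nl)→5020, (C,nl)→5250; best=700 via (C,hash)
  {AB}: card=200; try (A,hash)→700, (A,nl_idx)→1700, (B,merge)→2390, (A,merge)→2620, (B,hash)→4040, (B,nl)→5020 …(+1); best=700 via (A,hash)
  {ABC}: card=16; try (A,nl_idx)→816, (A,hash)→920, (A,merge)→940, (C,hash)→1100, (A,nl)→1100, (C,merge)→2620 …(+1); best=816 via (A,nl_idx)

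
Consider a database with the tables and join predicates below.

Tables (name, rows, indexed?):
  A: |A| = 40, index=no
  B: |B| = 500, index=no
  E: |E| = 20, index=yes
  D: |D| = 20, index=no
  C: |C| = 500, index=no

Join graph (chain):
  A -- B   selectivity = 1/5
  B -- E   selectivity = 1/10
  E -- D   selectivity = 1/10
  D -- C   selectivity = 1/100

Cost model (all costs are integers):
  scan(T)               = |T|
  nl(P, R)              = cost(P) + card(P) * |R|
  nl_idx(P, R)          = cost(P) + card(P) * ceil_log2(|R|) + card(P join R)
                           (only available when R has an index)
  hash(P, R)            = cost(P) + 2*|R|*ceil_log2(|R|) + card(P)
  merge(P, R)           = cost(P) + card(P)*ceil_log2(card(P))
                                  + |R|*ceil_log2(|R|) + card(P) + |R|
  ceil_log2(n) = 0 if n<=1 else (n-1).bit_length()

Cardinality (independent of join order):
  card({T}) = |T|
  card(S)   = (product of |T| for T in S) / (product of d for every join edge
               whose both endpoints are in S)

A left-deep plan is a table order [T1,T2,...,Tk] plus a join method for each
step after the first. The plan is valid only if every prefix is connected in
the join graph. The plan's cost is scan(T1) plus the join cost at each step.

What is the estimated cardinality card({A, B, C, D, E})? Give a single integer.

Tables in S: A(40), B(500), C(500), D(20), E(20)
Edges inside S: A-B(d=5), B-E(d=10), E-D(d=10), D-C(d=100)
numerator = 40 * 500 * 500 * 20 * 20 = 4000000000
denominator = 5 * 10 * 10 * 100 = 50000
card(S) = 4000000000 / 50000 = 80000

80000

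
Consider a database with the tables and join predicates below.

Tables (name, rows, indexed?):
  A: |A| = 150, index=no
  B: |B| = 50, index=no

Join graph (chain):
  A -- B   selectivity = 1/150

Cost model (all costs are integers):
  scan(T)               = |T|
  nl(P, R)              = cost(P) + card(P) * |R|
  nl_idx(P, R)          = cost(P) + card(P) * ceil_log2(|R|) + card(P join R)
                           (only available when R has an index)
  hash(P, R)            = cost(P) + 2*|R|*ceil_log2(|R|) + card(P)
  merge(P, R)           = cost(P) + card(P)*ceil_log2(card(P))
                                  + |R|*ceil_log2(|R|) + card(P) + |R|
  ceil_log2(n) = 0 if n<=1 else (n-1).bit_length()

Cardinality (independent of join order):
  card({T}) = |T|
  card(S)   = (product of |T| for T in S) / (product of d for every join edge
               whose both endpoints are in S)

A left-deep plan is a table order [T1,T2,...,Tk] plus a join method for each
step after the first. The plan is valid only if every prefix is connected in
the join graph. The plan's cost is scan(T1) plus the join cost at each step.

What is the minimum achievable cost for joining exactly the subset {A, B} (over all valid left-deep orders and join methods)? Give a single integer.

Selinger DP over subsets of {A,B}:
  {A}: scan cost=150, card=150
  {B}: scan cost=50, card=50
  {AB}: card=50; try (B,hash)→900, (A,merge)→1750, (B,merge)→1850, (A,hash)→2500, (A,nl)→7550, (B,nl)→7650; best=900 via (B,hash)

900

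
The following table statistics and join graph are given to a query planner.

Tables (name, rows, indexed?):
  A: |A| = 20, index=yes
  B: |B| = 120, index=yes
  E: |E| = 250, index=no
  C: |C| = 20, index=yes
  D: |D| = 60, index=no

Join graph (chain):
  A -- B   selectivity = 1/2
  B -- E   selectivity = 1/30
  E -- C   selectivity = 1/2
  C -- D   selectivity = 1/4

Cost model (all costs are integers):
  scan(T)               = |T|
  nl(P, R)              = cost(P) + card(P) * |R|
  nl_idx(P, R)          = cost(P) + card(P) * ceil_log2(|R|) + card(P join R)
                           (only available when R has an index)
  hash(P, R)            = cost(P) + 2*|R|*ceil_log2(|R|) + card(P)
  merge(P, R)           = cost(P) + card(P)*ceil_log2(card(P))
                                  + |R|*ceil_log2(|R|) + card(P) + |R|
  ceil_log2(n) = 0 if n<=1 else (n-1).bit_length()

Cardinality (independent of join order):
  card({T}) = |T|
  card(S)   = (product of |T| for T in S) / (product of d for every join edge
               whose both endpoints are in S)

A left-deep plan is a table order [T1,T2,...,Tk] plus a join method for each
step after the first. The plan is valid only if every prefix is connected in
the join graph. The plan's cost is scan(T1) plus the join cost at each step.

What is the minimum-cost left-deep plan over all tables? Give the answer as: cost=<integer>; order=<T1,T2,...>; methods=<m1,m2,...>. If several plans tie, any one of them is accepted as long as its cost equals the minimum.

Selinger DP (subsets sized 1..n):
  {A}: scan cost=20, card=20
  {B}: scan cost=120, card=120
  {E}: scan cost=250, card=250
  {C}: scan cost=20, card=20
  {D}: scan cost=60, card=60
  {AB}: card=1200; try (A,hash)→440, (B,merge)→1100, (A,merge)→1200, (B,nl_idx)→1360, (B,hash)→1720, (A,nl_idx)→1920 …(+2); best=440 via (A,hash)
  {BE}: card=1000; try (B,hash)→2180, (B,nl_idx)→3000, (E,merge)→3330, (B,merge)→3460, (E,hash)→4240, (E,nl)→30120 …(+1); best=2180 via (B,hash)
  {CE}: card=2500; try (C,hash)→700, (E,merge)→2390, (C,merge)→2620, (C,nl_idx)→4000, (E,hash)→4040, (E,nl)→5020 …(+1); best=700 via (C,hash)
  {CD}: card=300; try (C,hash)→320, (D,merge)→560, (C,merge)→600, (C,nl_idx)→660, (D,hash)→760, (D,nl)→1220 …(+1); best=320 via (C,hash)
  {ABE}: card=10000; try (A,hash)→3380, (E,hash)→5640, (A,merge)→13300, (E,merge)→17090, (A,nl_idx)→17180, (A,nl)→22180 …(+1); best=3380 via (A,hash)
  {BCE}: card=10000; try (C,hash)→3380, (B,hash)→4880, (C,merge)→13300, (C,nl_idx)→17180, (C,nl)→22180, (B,nl_idx)→28200 …(+2); best=3380 via (C,hash)
  {CDE}: card=37500; try (D,hash)→3920, (E,hash)→4620, (E,merge)→5570, (D,merge)→33620, (E,nl)→75320, (D,nl)→150700; best=3920 via (D,hash)
  {ABCE}: card=100000; try (C,hash)→13580, (A,hash)→13580, (C,nl_idx)→153380, (A,nl_idx)→153380, (C,merge)→153500, (A,merge)→153500 …(+2); best=13580 via (C,hash)
  {BCDE}: card=150000; try (D,hash)→14100, (B,hash)→43100, (D,merge)→153800, (B,nl_idx)→416420, (D,nl)→603380, (B,merge)→642380 …(+1); best=14100 via (D,hash)
  {ABCDE}: card=1500000; try (D,hash)→114300, (A,hash)→164300, (D,merge)→1814000, (A,nl_idx)→2264100, (A,merge)→2864220, (A,nl)→3014100 …(+1); best=114300 via (D,hash)

cost=114300; order=E,B,A,C,D; methods=hash,hash,hash,hash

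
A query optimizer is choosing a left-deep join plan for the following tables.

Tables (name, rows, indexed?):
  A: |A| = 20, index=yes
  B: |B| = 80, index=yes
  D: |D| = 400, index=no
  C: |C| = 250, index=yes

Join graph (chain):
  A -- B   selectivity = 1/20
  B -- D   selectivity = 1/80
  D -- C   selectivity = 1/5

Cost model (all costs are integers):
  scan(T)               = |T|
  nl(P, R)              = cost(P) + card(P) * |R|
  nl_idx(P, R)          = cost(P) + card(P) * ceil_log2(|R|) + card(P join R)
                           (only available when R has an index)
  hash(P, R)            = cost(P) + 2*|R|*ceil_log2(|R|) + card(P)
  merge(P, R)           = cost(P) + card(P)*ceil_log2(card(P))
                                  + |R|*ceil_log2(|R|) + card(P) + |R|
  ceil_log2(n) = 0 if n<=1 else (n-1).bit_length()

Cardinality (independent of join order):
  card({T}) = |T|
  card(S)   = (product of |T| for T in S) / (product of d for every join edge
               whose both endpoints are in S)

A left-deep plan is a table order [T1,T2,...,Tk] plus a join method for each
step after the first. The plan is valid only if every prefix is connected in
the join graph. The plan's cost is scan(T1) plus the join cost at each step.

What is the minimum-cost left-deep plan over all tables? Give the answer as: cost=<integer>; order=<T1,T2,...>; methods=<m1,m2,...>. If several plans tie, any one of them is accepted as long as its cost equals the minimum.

cost=6920; order=D,B,A,C; methods=hash,hash,hash

Selinger DP (subsets sized 1..n):
  {A}: scan cost=20, card=20
  {B}: scan cost=80, card=80
  {D}: scan cost=400, card=400
  {C}: scan cost=250, card=250
  {AB}: card=80; try (B,nl_idx)→240, (A,hash)→360, (A,nl_idx)→560, (B,merge)→780, (A,merge)→840, (B,hash)→1160 …(+2); best=240 via (B,nl_idx)
  {BD}: card=400; try (B,hash)→1920, (B,nl_idx)→3600, (D,merge)→4720, (B,merge)→5040, (D,hash)→7360, (D,nl)→32080 …(+1); best=1920 via (B,hash)
  {CD}: card=20000; try (C,hash)→4800, (D,merge)→6500, (C,merge)→6650, (D,hash)→7700, (C,nl_idx)→23600, (D,nl)→100250 …(+1); best=4800 via (C,hash)
  {ABD}: card=400; try (A,hash)→2520, (A,nl_idx)→4320, (D,merge)→4880, (A,merge)→6040, (D,hash)→7520, (A,nl)→9920 …(+1); best=2520 via (A,hash)
  {BCD}: card=20000; try (C,hash)→6320, (C,merge)→8170, (C,nl_idx)→25120, (B,hash)→25920, (C,nl)→101920, (B,nl_idx)→164800 …(+2); best=6320 via (C,hash)
  {ABCD}: card=20000; try (C,hash)→6920, (C,merge)→8770, (C,nl_idx)→25720, (A,hash)→26520, (C,nl)→102520, (A,nl_idx)→126320 …(+2); best=6920 via (C,hash)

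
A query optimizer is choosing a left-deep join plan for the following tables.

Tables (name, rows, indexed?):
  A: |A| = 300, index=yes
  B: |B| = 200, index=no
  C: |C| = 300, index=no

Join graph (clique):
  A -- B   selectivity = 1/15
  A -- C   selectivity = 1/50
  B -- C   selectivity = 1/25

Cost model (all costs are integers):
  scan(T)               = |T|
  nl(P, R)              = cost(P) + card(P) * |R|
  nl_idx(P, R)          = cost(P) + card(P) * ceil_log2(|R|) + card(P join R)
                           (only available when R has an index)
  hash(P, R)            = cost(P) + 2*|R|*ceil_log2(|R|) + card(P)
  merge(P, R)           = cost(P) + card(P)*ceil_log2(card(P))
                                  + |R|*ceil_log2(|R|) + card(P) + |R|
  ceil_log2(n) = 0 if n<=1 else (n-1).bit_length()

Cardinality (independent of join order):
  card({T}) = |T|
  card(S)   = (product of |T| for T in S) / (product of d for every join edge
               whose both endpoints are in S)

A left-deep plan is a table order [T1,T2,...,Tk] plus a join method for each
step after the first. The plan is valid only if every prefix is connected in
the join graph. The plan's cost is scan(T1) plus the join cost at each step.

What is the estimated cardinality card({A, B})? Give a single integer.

4000

Tables in S: A(300), B(200)
Edges inside S: A-B(d=15)
numerator = 300 * 200 = 60000
denominator = 15 = 15
card(S) = 60000 / 15 = 4000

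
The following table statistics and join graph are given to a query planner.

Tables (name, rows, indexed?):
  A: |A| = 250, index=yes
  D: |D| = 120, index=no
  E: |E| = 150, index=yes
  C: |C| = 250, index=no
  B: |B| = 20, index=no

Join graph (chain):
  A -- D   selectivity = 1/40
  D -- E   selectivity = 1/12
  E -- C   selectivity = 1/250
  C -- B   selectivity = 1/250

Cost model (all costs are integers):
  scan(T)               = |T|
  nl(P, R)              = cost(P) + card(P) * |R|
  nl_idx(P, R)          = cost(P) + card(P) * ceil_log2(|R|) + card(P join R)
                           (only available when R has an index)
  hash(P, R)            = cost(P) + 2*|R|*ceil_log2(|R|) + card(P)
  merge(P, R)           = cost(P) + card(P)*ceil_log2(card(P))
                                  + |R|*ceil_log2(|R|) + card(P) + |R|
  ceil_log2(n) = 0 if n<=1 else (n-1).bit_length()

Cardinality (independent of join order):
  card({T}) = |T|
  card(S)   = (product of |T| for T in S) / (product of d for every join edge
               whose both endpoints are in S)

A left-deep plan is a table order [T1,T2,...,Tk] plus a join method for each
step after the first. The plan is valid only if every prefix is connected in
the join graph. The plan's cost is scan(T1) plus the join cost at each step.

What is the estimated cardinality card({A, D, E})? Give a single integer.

9375

Tables in S: A(250), D(120), E(150)
Edges inside S: A-D(d=40), D-E(d=12)
numerator = 250 * 120 * 150 = 4500000
denominator = 40 * 12 = 480
card(S) = 4500000 / 480 = 9375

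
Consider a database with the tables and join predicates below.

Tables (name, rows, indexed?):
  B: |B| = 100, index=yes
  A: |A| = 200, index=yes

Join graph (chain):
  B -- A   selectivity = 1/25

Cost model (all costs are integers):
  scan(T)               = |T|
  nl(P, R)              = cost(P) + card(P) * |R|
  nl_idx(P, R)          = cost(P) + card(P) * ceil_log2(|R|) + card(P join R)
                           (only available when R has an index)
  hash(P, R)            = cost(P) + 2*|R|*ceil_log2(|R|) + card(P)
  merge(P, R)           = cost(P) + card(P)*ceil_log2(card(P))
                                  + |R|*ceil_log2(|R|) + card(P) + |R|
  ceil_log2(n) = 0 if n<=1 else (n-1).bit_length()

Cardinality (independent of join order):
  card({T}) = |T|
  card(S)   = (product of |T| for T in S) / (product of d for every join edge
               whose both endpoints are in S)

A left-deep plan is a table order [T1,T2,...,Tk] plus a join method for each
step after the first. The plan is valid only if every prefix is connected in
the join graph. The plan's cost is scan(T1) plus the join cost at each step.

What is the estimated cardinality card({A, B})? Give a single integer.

800

Tables in S: A(200), B(100)
Edges inside S: B-A(d=25)
numerator = 200 * 100 = 20000
denominator = 25 = 25
card(S) = 20000 / 25 = 800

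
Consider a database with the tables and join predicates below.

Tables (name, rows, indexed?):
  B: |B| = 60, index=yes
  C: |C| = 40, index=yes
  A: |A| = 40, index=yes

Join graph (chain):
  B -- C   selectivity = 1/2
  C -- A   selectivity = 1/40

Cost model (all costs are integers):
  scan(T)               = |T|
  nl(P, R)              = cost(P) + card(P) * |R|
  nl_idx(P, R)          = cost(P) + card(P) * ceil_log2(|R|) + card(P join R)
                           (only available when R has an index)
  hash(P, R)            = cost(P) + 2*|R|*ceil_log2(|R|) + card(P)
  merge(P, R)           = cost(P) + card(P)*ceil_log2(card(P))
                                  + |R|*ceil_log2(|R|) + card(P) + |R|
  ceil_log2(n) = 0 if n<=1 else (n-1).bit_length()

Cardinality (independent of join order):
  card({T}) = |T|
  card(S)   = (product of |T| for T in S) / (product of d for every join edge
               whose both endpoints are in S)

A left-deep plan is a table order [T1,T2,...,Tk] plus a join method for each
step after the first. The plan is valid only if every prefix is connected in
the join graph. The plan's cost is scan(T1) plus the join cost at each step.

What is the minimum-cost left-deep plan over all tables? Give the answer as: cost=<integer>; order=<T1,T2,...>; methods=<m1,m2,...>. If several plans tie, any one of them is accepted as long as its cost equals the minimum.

Selinger DP (subsets sized 1..n):
  {B}: scan cost=60, card=60
  {C}: scan cost=40, card=40
  {A}: scan cost=40, card=40
  {BC}: card=1200; try (C,hash)→600, (B,merge)→740, (C,merge)→760, (B,hash)→800, (B,nl_idx)→1480, (C,nl_idx)→1620 …(+2); best=600 via (C,hash)
  {AC}: card=40; try (C,nl_idx)→320, (A,nl_idx)→320, (C,hash)→560, (A,hash)→560, (C,merge)→600, (A,merge)→600 …(+2); best=320 via (C,nl_idx)
  {ABC}: card=1200; try (B,merge)→1020, (B,hash)→1080, (B,nl_idx)→1760, (A,hash)→2280, (B,nl)→2720, (A,nl_idx)→9000 …(+2); best=1020 via (B,merge)

cost=1020; order=A,C,B; methods=nl_idx,merge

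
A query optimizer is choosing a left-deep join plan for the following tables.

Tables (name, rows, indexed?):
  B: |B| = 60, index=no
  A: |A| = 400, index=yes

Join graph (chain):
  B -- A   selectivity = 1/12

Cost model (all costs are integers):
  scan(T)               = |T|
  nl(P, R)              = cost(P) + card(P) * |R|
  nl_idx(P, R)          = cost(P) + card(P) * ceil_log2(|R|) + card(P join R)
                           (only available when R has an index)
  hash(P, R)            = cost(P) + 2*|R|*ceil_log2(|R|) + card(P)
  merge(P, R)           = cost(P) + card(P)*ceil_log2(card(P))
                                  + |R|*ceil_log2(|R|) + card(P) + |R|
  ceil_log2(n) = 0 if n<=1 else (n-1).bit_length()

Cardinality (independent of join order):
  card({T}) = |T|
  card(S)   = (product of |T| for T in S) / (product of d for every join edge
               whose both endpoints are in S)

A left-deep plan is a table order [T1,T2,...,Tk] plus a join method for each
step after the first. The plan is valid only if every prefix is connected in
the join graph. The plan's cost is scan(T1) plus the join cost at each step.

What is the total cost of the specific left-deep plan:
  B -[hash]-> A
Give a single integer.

step 1: scan B: cost=60, card=60
step 2: join A via hash
    card(P join A) = 60*400/(12) = 2000
    cost = 60 + 2*400*9 + 60 = 7320

7320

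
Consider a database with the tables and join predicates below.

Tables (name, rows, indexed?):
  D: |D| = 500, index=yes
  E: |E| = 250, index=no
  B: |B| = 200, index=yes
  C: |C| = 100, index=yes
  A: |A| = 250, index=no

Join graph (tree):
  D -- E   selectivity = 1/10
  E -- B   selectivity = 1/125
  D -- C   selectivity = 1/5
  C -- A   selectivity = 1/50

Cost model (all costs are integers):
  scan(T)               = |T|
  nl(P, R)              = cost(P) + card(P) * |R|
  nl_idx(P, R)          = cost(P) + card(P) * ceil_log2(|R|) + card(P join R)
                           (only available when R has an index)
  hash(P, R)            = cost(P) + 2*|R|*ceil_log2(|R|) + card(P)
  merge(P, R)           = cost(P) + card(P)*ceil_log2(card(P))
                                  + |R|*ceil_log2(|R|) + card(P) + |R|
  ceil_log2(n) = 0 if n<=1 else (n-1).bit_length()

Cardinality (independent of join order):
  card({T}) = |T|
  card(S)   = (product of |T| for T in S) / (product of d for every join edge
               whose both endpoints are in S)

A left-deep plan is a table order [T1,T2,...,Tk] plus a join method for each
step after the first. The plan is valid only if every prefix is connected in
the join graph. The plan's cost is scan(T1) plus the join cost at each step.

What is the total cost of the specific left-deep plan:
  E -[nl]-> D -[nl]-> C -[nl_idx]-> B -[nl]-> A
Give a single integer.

103775250

step 1: scan E: cost=250, card=250
step 2: join D via nl
    card(P join D) = 250*500/(10) = 12500
    cost = 250 + 250*500 = 125250
step 3: join C via nl
    card(P join C) = 12500*100/(5) = 250000
    cost = 125250 + 12500*100 = 1375250
step 4: join B via nl_idx
    card(P join B) = 250000*200/(125) = 400000
    cost = 1375250 + 250000*8 + 400000 = 3775250
step 5: join A via nl
    card(P join A) = 400000*250/(50) = 2000000
    cost = 3775250 + 400000*250 = 103775250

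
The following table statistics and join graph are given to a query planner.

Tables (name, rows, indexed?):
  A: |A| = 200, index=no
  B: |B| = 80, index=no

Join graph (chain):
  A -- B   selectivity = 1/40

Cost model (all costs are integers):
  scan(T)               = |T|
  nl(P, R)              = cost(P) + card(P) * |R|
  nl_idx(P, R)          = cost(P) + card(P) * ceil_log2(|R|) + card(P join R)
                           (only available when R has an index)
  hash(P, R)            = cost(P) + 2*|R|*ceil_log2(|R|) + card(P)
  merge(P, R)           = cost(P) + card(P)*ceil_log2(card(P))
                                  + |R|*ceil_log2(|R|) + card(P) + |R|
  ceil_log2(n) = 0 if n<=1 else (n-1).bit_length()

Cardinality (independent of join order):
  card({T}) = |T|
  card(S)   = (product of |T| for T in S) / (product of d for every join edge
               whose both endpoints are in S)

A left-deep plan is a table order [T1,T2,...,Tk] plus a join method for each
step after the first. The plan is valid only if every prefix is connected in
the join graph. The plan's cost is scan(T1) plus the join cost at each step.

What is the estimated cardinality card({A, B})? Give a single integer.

Tables in S: A(200), B(80)
Edges inside S: A-B(d=40)
numerator = 200 * 80 = 16000
denominator = 40 = 40
card(S) = 16000 / 40 = 400

400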